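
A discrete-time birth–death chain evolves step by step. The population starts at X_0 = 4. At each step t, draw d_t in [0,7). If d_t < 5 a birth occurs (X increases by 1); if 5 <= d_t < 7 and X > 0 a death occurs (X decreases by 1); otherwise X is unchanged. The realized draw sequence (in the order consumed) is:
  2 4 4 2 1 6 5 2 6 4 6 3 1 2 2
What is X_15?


t=0: X=4, d=2 → birth, X_1=5
t=1: X=5, d=4 → birth, X_2=6
t=2: X=6, d=4 → birth, X_3=7
t=3: X=7, d=2 → birth, X_4=8
t=4: X=8, d=1 → birth, X_5=9
t=5: X=9, d=6 → death, X_6=8
t=6: X=8, d=5 → death, X_7=7
t=7: X=7, d=2 → birth, X_8=8
t=8: X=8, d=6 → death, X_9=7
t=9: X=7, d=4 → birth, X_10=8
t=10: X=8, d=6 → death, X_11=7
t=11: X=7, d=3 → birth, X_12=8
t=12: X=8, d=1 → birth, X_13=9
t=13: X=9, d=2 → birth, X_14=10
t=14: X=10, d=2 → birth, X_15=11

11


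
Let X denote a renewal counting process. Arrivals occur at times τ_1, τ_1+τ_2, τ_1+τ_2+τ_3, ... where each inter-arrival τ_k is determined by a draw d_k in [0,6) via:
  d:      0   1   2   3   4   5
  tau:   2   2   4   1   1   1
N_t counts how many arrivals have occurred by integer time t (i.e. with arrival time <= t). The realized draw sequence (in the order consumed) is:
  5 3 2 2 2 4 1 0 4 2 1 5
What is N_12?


4

draw d_1=5: τ_1=1, arrival time A_1=1
draw d_2=3: τ_2=1, arrival time A_2=2
draw d_3=2: τ_3=4, arrival time A_3=6
draw d_4=2: τ_4=4, arrival time A_4=10
draw d_5=2: τ_5=4, arrival time A_5=14
draw d_6=4: τ_6=1, arrival time A_6=15
draw d_7=1: τ_7=2, arrival time A_7=17
draw d_8=0: τ_8=2, arrival time A_8=19
draw d_9=4: τ_9=1, arrival time A_9=20
draw d_10=2: τ_10=4, arrival time A_10=24
draw d_11=1: τ_11=2, arrival time A_11=26
draw d_12=5: τ_12=1, arrival time A_12=27
N_t over t=0..12: 0:0 1:1 2:2 3:2 4:2 5:2 6:3 7:3 8:3 9:3 10:4 11:4 12:4


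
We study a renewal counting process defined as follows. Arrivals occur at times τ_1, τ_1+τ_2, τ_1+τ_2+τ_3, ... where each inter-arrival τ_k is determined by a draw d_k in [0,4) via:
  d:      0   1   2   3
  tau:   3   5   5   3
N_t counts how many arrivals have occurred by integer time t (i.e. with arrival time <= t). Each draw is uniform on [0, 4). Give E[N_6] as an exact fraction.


5/4

Inter-arrival values over d=0..3: [3, 5, 5, 3]
Each d has probability 1/4, so the pmf of τ is: f(3) = 1/2, f(5) = 1/2
Renewal equation for m(n) = E[N_n]: condition on τ_1 = k (if k <= n, one arrival plus a fresh copy on the remaining n−k steps): m(n) = F(n) + Σ_{k<=n} f(k)·m(n−k), where F(n) = P(τ <= n) and m(0) = 0
m(1) = F(1) = 0
m(2) = F(2) = 0
m(3) = F(3) = 1/2
m(4) = F(4) = 1/2
m(5) = F(5) = 1
m(6) = F(6) + f(3)·m(3) = 1 + 1/2·1/2 = 5/4
E[N_6] = m(6) = 5/4


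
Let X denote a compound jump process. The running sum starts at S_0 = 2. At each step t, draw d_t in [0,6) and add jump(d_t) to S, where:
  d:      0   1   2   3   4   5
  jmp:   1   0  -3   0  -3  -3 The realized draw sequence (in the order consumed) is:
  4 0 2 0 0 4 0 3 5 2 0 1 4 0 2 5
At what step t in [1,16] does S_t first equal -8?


t=0: S=2, d=4, jump=-3, S_1=-1
t=1: S=-1, d=0, jump=1, S_2=0
t=2: S=0, d=2, jump=-3, S_3=-3
t=3: S=-3, d=0, jump=1, S_4=-2
t=4: S=-2, d=0, jump=1, S_5=-1
t=5: S=-1, d=4, jump=-3, S_6=-4
t=6: S=-4, d=0, jump=1, S_7=-3
t=7: S=-3, d=3, jump=0, S_8=-3
t=8: S=-3, d=5, jump=-3, S_9=-6
t=9: S=-6, d=2, jump=-3, S_10=-9
t=10: S=-9, d=0, jump=1, S_11=-8
t=11: S=-8, d=1, jump=0, S_12=-8
t=12: S=-8, d=4, jump=-3, S_13=-11
t=13: S=-11, d=0, jump=1, S_14=-10
t=14: S=-10, d=2, jump=-3, S_15=-13
t=15: S=-13, d=5, jump=-3, S_16=-16

11


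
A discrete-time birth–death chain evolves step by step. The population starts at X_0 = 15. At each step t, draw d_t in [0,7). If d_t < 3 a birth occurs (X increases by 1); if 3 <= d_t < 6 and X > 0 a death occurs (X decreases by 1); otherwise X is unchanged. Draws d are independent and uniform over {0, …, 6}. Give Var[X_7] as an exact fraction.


X can drop by at most 1 per step and X_0 = 15 > T = 7, so X_t >= 15 − t >= 8 > 0 for every t <= 7: the floor at 0 (the 'and X > 0' condition) never binds. Hence X_7 = X_0 + Σ_{t<7} Y_t with i.i.d. increments Y_t = y(d_t) ∈ {+1, −1, 0}.
Outcome values over d=0..6: [1, 1, 1, -1, -1, -1, 0]
Σy = 0, Σy² = 6, M = 7
μ = 0/7 = 0,  σ² = 6/7 − (0)² = 6/7
Independent increments: Var[X_7] = 7·σ² = 7·(6/7) = 6

6


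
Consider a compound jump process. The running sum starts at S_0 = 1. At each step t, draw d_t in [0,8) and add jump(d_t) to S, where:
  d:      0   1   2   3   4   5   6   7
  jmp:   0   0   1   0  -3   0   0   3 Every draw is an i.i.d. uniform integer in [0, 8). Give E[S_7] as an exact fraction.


Outcome values over d=0..7: [0, 0, 1, 0, -3, 0, 0, 3]
Σy = 1, Σy² = 19, M = 8
μ = 1/8 = 1/8,  σ² = 19/8 − (1/8)² = 151/64
E[S_7] = 1 + 7·(1/8) = 15/8

15/8


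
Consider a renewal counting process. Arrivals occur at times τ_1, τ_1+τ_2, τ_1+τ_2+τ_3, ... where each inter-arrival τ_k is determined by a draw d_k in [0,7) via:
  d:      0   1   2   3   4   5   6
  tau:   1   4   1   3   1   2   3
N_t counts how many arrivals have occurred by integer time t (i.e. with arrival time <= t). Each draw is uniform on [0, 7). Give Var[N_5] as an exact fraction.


234462154/282475249

Inter-arrival values over d=0..6: [1, 4, 1, 3, 1, 2, 3]
Each d has probability 1/7, so the pmf of τ is: f(1) = 3/7, f(2) = 1/7, f(3) = 2/7, f(4) = 1/7
Let p_n(j) = P(N_n = j), with p_0 = [1]. Condition on τ_1: p_n(0) = P(τ > n), and for j >= 1, p_n(j) = Σ_{k<=n} f(k)·p_{n−k}(j−1)
p_1 = [4/7, 3/7]  (j = 0..1)
p_2 = [3/7, 19/49, 9/49]  (j = 0..2)
p_3 = [1/7, 27/49, 78/343, 27/343]  (j = 0..3)
p_4 = [0, 3/7, 142/343, 297/2401, 81/2401]  (j = 0..4)
p_5 = [0, 11/49, 149/343, 90/343, 1080/16807, 243/16807]  (j = 0..5)
E[N_5] = Σ j·p_5(j) = 37140/16807;  E[N_5²] = Σ j²·p_5(j) = 96022/16807
Var[N_5] = 96022/16807 − (37140/16807)² = 234462154/282475249


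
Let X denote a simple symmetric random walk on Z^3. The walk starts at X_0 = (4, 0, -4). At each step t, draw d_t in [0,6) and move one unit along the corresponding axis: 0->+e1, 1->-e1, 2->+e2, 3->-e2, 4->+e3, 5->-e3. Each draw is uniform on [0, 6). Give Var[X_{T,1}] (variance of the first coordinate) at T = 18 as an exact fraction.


Outcome values over d=0..5: [1, -1, 0, 0, 0, 0]
Σy = 0, Σy² = 2, M = 6
μ = 0/6 = 0,  σ² = 2/6 − (0)² = 1/3
Independent increments: Var[X_18] = 18·σ² = 18·(1/3) = 6

6


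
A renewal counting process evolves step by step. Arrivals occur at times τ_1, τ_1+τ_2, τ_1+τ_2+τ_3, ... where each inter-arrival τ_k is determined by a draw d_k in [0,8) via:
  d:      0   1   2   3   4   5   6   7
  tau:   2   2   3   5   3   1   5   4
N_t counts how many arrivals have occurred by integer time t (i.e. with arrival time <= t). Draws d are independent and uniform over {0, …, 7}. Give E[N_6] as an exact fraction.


438937/262144

Inter-arrival values over d=0..7: [2, 2, 3, 5, 3, 1, 5, 4]
Each d has probability 1/8, so the pmf of τ is: f(1) = 1/8, f(2) = 1/4, f(3) = 1/4, f(4) = 1/8, f(5) = 1/4
Renewal equation for m(n) = E[N_n]: condition on τ_1 = k (if k <= n, one arrival plus a fresh copy on the remaining n−k steps): m(n) = F(n) + Σ_{k<=n} f(k)·m(n−k), where F(n) = P(τ <= n) and m(0) = 0
m(1) = F(1) = 1/8
m(2) = F(2) + f(1)·m(1) = 3/8 + 1/8·1/8 = 25/64
m(3) = F(3) + f(1)·m(2) + f(2)·m(1) = 5/8 + 1/8·25/64 + 1/4·1/8 = 361/512
m(4) = F(4) + f(1)·m(3) + f(2)·m(2) + f(3)·m(1) = 3/4 + 1/8·361/512 + 1/4·25/64 + 1/4·1/8 = 3961/4096
m(5) = F(5) + f(1)·m(4) + f(2)·m(3) + f(3)·m(2) + f(4)·m(1) = 1 + 1/8·3961/4096 + 1/4·361/512 + 1/4·25/64 + 1/8·1/8 = 46217/32768
m(6) = F(6) + f(1)·m(5) + f(2)·m(4) + f(3)·m(3) + f(4)·m(2) + f(5)·m(1) = 1 + 1/8·46217/32768 + 1/4·3961/4096 + 1/4·361/512 + 1/8·25/64 + 1/4·1/8 = 438937/262144
E[N_6] = m(6) = 438937/262144


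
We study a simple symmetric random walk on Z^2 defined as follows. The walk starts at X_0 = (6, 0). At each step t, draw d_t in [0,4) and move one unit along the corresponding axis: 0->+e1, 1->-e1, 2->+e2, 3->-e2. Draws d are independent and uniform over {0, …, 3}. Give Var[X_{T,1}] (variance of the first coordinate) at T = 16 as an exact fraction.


Outcome values over d=0..3: [1, -1, 0, 0]
Σy = 0, Σy² = 2, M = 4
μ = 0/4 = 0,  σ² = 2/4 − (0)² = 1/2
Independent increments: Var[X_16] = 16·σ² = 16·(1/2) = 8

8


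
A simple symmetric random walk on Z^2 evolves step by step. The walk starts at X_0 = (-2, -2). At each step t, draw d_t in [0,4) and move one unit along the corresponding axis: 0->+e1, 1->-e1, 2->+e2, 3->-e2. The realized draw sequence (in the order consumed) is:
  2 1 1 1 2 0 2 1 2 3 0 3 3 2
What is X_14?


t=0: X=(-2, -2), d=2 → +e2, X_1=(-2, -1)
t=1: X=(-2, -1), d=1 → -e1, X_2=(-3, -1)
t=2: X=(-3, -1), d=1 → -e1, X_3=(-4, -1)
t=3: X=(-4, -1), d=1 → -e1, X_4=(-5, -1)
t=4: X=(-5, -1), d=2 → +e2, X_5=(-5, 0)
t=5: X=(-5, 0), d=0 → +e1, X_6=(-4, 0)
t=6: X=(-4, 0), d=2 → +e2, X_7=(-4, 1)
t=7: X=(-4, 1), d=1 → -e1, X_8=(-5, 1)
t=8: X=(-5, 1), d=2 → +e2, X_9=(-5, 2)
t=9: X=(-5, 2), d=3 → -e2, X_10=(-5, 1)
t=10: X=(-5, 1), d=0 → +e1, X_11=(-4, 1)
t=11: X=(-4, 1), d=3 → -e2, X_12=(-4, 0)
t=12: X=(-4, 0), d=3 → -e2, X_13=(-4, -1)
t=13: X=(-4, -1), d=2 → +e2, X_14=(-4, 0)

(-4, 0)


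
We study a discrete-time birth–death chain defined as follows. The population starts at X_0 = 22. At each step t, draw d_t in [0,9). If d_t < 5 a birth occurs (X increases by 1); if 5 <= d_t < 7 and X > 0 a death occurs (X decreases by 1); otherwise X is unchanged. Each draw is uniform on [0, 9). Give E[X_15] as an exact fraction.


27

X can drop by at most 1 per step and X_0 = 22 > T = 15, so X_t >= 22 − t >= 7 > 0 for every t <= 15: the floor at 0 (the 'and X > 0' condition) never binds. Hence X_15 = X_0 + Σ_{t<15} Y_t with i.i.d. increments Y_t = y(d_t) ∈ {+1, −1, 0}.
Outcome values over d=0..8: [1, 1, 1, 1, 1, -1, -1, 0, 0]
Σy = 3, Σy² = 7, M = 9
μ = 3/9 = 1/3,  σ² = 7/9 − (1/3)² = 2/3
E[X_15] = 22 + 15·(1/3) = 27


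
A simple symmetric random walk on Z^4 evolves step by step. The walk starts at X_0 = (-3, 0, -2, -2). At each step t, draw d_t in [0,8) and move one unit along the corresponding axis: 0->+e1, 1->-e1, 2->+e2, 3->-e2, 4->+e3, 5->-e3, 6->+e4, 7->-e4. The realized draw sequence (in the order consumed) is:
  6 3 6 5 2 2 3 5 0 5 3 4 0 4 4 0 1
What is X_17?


t=0: X=(-3, 0, -2, -2), d=6 → +e4, X_1=(-3, 0, -2, -1)
t=1: X=(-3, 0, -2, -1), d=3 → -e2, X_2=(-3, -1, -2, -1)
t=2: X=(-3, -1, -2, -1), d=6 → +e4, X_3=(-3, -1, -2, 0)
t=3: X=(-3, -1, -2, 0), d=5 → -e3, X_4=(-3, -1, -3, 0)
t=4: X=(-3, -1, -3, 0), d=2 → +e2, X_5=(-3, 0, -3, 0)
t=5: X=(-3, 0, -3, 0), d=2 → +e2, X_6=(-3, 1, -3, 0)
t=6: X=(-3, 1, -3, 0), d=3 → -e2, X_7=(-3, 0, -3, 0)
t=7: X=(-3, 0, -3, 0), d=5 → -e3, X_8=(-3, 0, -4, 0)
t=8: X=(-3, 0, -4, 0), d=0 → +e1, X_9=(-2, 0, -4, 0)
t=9: X=(-2, 0, -4, 0), d=5 → -e3, X_10=(-2, 0, -5, 0)
t=10: X=(-2, 0, -5, 0), d=3 → -e2, X_11=(-2, -1, -5, 0)
t=11: X=(-2, -1, -5, 0), d=4 → +e3, X_12=(-2, -1, -4, 0)
t=12: X=(-2, -1, -4, 0), d=0 → +e1, X_13=(-1, -1, -4, 0)
t=13: X=(-1, -1, -4, 0), d=4 → +e3, X_14=(-1, -1, -3, 0)
t=14: X=(-1, -1, -3, 0), d=4 → +e3, X_15=(-1, -1, -2, 0)
t=15: X=(-1, -1, -2, 0), d=0 → +e1, X_16=(0, -1, -2, 0)
t=16: X=(0, -1, -2, 0), d=1 → -e1, X_17=(-1, -1, -2, 0)

(-1, -1, -2, 0)


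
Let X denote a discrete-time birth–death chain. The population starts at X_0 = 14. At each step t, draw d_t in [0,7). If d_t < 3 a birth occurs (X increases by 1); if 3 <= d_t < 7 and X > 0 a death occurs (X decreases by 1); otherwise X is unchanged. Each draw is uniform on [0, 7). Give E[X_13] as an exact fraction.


X can drop by at most 1 per step and X_0 = 14 > T = 13, so X_t >= 14 − t >= 1 > 0 for every t <= 13: the floor at 0 (the 'and X > 0' condition) never binds. Hence X_13 = X_0 + Σ_{t<13} Y_t with i.i.d. increments Y_t = y(d_t) ∈ {+1, −1, 0}.
Outcome values over d=0..6: [1, 1, 1, -1, -1, -1, -1]
Σy = -1, Σy² = 7, M = 7
μ = -1/7 = -1/7,  σ² = 7/7 − (-1/7)² = 48/49
E[X_13] = 14 + 13·(-1/7) = 85/7

85/7


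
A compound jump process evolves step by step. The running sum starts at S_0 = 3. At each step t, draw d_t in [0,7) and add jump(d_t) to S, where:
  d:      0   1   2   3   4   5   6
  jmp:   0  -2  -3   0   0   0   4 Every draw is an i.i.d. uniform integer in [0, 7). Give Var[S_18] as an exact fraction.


3636/49

Outcome values over d=0..6: [0, -2, -3, 0, 0, 0, 4]
Σy = -1, Σy² = 29, M = 7
μ = -1/7 = -1/7,  σ² = 29/7 − (-1/7)² = 202/49
Independent increments: Var[S_18] = 18·σ² = 18·(202/49) = 3636/49


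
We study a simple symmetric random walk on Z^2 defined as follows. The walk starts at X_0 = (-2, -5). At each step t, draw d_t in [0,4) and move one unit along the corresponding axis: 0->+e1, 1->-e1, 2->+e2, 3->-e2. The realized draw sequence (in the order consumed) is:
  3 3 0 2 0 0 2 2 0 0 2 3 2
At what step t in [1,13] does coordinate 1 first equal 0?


5

t=0: X=(-2, -5), d=3 → -e2, X_1=(-2, -6)
t=1: X=(-2, -6), d=3 → -e2, X_2=(-2, -7)
t=2: X=(-2, -7), d=0 → +e1, X_3=(-1, -7)
t=3: X=(-1, -7), d=2 → +e2, X_4=(-1, -6)
t=4: X=(-1, -6), d=0 → +e1, X_5=(0, -6)
t=5: X=(0, -6), d=0 → +e1, X_6=(1, -6)
t=6: X=(1, -6), d=2 → +e2, X_7=(1, -5)
t=7: X=(1, -5), d=2 → +e2, X_8=(1, -4)
t=8: X=(1, -4), d=0 → +e1, X_9=(2, -4)
t=9: X=(2, -4), d=0 → +e1, X_10=(3, -4)
t=10: X=(3, -4), d=2 → +e2, X_11=(3, -3)
t=11: X=(3, -3), d=3 → -e2, X_12=(3, -4)
t=12: X=(3, -4), d=2 → +e2, X_13=(3, -3)


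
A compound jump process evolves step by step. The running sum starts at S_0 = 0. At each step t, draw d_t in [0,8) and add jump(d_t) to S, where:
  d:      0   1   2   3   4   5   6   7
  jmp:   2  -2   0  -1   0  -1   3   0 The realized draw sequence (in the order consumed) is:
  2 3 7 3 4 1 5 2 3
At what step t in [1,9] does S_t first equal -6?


t=0: S=0, d=2, jump=0, S_1=0
t=1: S=0, d=3, jump=-1, S_2=-1
t=2: S=-1, d=7, jump=0, S_3=-1
t=3: S=-1, d=3, jump=-1, S_4=-2
t=4: S=-2, d=4, jump=0, S_5=-2
t=5: S=-2, d=1, jump=-2, S_6=-4
t=6: S=-4, d=5, jump=-1, S_7=-5
t=7: S=-5, d=2, jump=0, S_8=-5
t=8: S=-5, d=3, jump=-1, S_9=-6

9


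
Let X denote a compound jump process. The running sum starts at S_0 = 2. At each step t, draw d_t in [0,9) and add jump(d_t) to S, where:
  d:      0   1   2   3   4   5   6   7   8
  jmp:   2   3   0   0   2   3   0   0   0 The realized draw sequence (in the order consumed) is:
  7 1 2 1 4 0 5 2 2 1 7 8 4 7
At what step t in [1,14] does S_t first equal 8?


4

t=0: S=2, d=7, jump=0, S_1=2
t=1: S=2, d=1, jump=3, S_2=5
t=2: S=5, d=2, jump=0, S_3=5
t=3: S=5, d=1, jump=3, S_4=8
t=4: S=8, d=4, jump=2, S_5=10
t=5: S=10, d=0, jump=2, S_6=12
t=6: S=12, d=5, jump=3, S_7=15
t=7: S=15, d=2, jump=0, S_8=15
t=8: S=15, d=2, jump=0, S_9=15
t=9: S=15, d=1, jump=3, S_10=18
t=10: S=18, d=7, jump=0, S_11=18
t=11: S=18, d=8, jump=0, S_12=18
t=12: S=18, d=4, jump=2, S_13=20
t=13: S=20, d=7, jump=0, S_14=20


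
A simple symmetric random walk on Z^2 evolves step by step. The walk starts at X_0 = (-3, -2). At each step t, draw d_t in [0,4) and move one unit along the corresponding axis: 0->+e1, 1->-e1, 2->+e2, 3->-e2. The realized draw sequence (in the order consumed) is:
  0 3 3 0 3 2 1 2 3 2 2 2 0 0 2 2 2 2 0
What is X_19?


(1, 3)

t=0: X=(-3, -2), d=0 → +e1, X_1=(-2, -2)
t=1: X=(-2, -2), d=3 → -e2, X_2=(-2, -3)
t=2: X=(-2, -3), d=3 → -e2, X_3=(-2, -4)
t=3: X=(-2, -4), d=0 → +e1, X_4=(-1, -4)
t=4: X=(-1, -4), d=3 → -e2, X_5=(-1, -5)
t=5: X=(-1, -5), d=2 → +e2, X_6=(-1, -4)
t=6: X=(-1, -4), d=1 → -e1, X_7=(-2, -4)
t=7: X=(-2, -4), d=2 → +e2, X_8=(-2, -3)
t=8: X=(-2, -3), d=3 → -e2, X_9=(-2, -4)
t=9: X=(-2, -4), d=2 → +e2, X_10=(-2, -3)
t=10: X=(-2, -3), d=2 → +e2, X_11=(-2, -2)
t=11: X=(-2, -2), d=2 → +e2, X_12=(-2, -1)
t=12: X=(-2, -1), d=0 → +e1, X_13=(-1, -1)
t=13: X=(-1, -1), d=0 → +e1, X_14=(0, -1)
t=14: X=(0, -1), d=2 → +e2, X_15=(0, 0)
t=15: X=(0, 0), d=2 → +e2, X_16=(0, 1)
t=16: X=(0, 1), d=2 → +e2, X_17=(0, 2)
t=17: X=(0, 2), d=2 → +e2, X_18=(0, 3)
t=18: X=(0, 3), d=0 → +e1, X_19=(1, 3)


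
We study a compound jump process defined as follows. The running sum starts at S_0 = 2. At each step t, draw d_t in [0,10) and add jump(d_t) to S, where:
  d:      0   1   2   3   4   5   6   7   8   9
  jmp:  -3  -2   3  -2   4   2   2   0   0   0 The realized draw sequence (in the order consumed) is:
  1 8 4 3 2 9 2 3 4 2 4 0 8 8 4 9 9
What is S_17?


18

t=0: S=2, d=1, jump=-2, S_1=0
t=1: S=0, d=8, jump=0, S_2=0
t=2: S=0, d=4, jump=4, S_3=4
t=3: S=4, d=3, jump=-2, S_4=2
t=4: S=2, d=2, jump=3, S_5=5
t=5: S=5, d=9, jump=0, S_6=5
t=6: S=5, d=2, jump=3, S_7=8
t=7: S=8, d=3, jump=-2, S_8=6
t=8: S=6, d=4, jump=4, S_9=10
t=9: S=10, d=2, jump=3, S_10=13
t=10: S=13, d=4, jump=4, S_11=17
t=11: S=17, d=0, jump=-3, S_12=14
t=12: S=14, d=8, jump=0, S_13=14
t=13: S=14, d=8, jump=0, S_14=14
t=14: S=14, d=4, jump=4, S_15=18
t=15: S=18, d=9, jump=0, S_16=18
t=16: S=18, d=9, jump=0, S_17=18


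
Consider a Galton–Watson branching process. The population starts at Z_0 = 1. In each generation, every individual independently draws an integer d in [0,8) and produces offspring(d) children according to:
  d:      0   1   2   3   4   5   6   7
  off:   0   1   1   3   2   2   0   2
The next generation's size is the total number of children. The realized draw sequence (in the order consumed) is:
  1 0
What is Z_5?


0

gen 0: Z_0=1, draws=[1], offspring=[1], Z_1=1
gen 1: Z_1=1, draws=[0], offspring=[0], Z_2=0
gen 2: Z_2=0, draws=[], offspring=[], Z_3=0
gen 3: Z_3=0, draws=[], offspring=[], Z_4=0
gen 4: Z_4=0, draws=[], offspring=[], Z_5=0


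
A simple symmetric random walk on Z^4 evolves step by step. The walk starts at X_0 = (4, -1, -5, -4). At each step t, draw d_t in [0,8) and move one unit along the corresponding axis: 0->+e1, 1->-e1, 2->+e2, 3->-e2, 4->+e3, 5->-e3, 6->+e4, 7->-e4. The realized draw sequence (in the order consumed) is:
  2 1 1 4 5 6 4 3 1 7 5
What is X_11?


(1, -1, -5, -4)

t=0: X=(4, -1, -5, -4), d=2 → +e2, X_1=(4, 0, -5, -4)
t=1: X=(4, 0, -5, -4), d=1 → -e1, X_2=(3, 0, -5, -4)
t=2: X=(3, 0, -5, -4), d=1 → -e1, X_3=(2, 0, -5, -4)
t=3: X=(2, 0, -5, -4), d=4 → +e3, X_4=(2, 0, -4, -4)
t=4: X=(2, 0, -4, -4), d=5 → -e3, X_5=(2, 0, -5, -4)
t=5: X=(2, 0, -5, -4), d=6 → +e4, X_6=(2, 0, -5, -3)
t=6: X=(2, 0, -5, -3), d=4 → +e3, X_7=(2, 0, -4, -3)
t=7: X=(2, 0, -4, -3), d=3 → -e2, X_8=(2, -1, -4, -3)
t=8: X=(2, -1, -4, -3), d=1 → -e1, X_9=(1, -1, -4, -3)
t=9: X=(1, -1, -4, -3), d=7 → -e4, X_10=(1, -1, -4, -4)
t=10: X=(1, -1, -4, -4), d=5 → -e3, X_11=(1, -1, -5, -4)


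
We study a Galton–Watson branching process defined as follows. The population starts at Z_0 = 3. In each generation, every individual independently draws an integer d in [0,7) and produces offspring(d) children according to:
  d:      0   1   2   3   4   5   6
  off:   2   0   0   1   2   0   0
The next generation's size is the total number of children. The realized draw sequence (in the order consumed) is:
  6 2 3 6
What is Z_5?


0

gen 0: Z_0=3, draws=[6, 2, 3], offspring=[0, 0, 1], Z_1=1
gen 1: Z_1=1, draws=[6], offspring=[0], Z_2=0
gen 2: Z_2=0, draws=[], offspring=[], Z_3=0
gen 3: Z_3=0, draws=[], offspring=[], Z_4=0
gen 4: Z_4=0, draws=[], offspring=[], Z_5=0


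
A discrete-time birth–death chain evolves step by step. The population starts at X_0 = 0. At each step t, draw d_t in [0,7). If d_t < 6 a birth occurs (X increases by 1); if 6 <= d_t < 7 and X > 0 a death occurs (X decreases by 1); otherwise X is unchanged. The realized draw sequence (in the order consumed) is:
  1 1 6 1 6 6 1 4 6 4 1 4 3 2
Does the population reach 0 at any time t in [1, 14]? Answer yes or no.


yes

t=0: X=0, d=1 → birth, X_1=1
t=1: X=1, d=1 → birth, X_2=2
t=2: X=2, d=6 → death, X_3=1
t=3: X=1, d=1 → birth, X_4=2
t=4: X=2, d=6 → death, X_5=1
t=5: X=1, d=6 → death, X_6=0
t=6: X=0, d=1 → birth, X_7=1
t=7: X=1, d=4 → birth, X_8=2
t=8: X=2, d=6 → death, X_9=1
t=9: X=1, d=4 → birth, X_10=2
t=10: X=2, d=1 → birth, X_11=3
t=11: X=3, d=4 → birth, X_12=4
t=12: X=4, d=3 → birth, X_13=5
t=13: X=5, d=2 → birth, X_14=6


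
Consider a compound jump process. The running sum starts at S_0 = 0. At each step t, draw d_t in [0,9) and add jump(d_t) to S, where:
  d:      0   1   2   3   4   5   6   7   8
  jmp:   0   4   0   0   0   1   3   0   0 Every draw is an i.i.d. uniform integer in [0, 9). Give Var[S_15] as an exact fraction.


850/27

Outcome values over d=0..8: [0, 4, 0, 0, 0, 1, 3, 0, 0]
Σy = 8, Σy² = 26, M = 9
μ = 8/9 = 8/9,  σ² = 26/9 − (8/9)² = 170/81
Independent increments: Var[S_15] = 15·σ² = 15·(170/81) = 850/27


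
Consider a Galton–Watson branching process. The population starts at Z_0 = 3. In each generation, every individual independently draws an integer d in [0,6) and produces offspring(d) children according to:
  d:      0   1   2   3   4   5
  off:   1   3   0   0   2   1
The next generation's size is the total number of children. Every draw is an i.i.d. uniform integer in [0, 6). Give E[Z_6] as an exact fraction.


Outcome values over d=0..5: [1, 3, 0, 0, 2, 1]
Σy = 7, Σy² = 15, M = 6
μ = 7/6 = 7/6,  σ² = 15/6 − (7/6)² = 41/36
E[Z_0] = 3
E[Z_1] = 7/6·E[Z_0] = 7/2
E[Z_2] = 7/6·E[Z_1] = 49/12
E[Z_3] = 7/6·E[Z_2] = 343/72
E[Z_4] = 7/6·E[Z_3] = 2401/432
E[Z_5] = 7/6·E[Z_4] = 16807/2592
E[Z_6] = 7/6·E[Z_5] = 117649/15552

117649/15552


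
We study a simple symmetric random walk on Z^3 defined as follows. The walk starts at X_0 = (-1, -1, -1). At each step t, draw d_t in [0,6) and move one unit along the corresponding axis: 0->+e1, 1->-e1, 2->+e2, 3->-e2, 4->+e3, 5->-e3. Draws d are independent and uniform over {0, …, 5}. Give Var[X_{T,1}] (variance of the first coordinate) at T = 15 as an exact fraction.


5

Outcome values over d=0..5: [1, -1, 0, 0, 0, 0]
Σy = 0, Σy² = 2, M = 6
μ = 0/6 = 0,  σ² = 2/6 − (0)² = 1/3
Independent increments: Var[X_15] = 15·σ² = 15·(1/3) = 5


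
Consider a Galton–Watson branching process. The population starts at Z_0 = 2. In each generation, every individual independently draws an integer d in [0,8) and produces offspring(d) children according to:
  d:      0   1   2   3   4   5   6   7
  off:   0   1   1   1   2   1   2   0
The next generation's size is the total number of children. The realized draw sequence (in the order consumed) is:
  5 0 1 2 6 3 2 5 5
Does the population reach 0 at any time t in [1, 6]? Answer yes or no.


gen 0: Z_0=2, draws=[5, 0], offspring=[1, 0], Z_1=1
gen 1: Z_1=1, draws=[1], offspring=[1], Z_2=1
gen 2: Z_2=1, draws=[2], offspring=[1], Z_3=1
gen 3: Z_3=1, draws=[6], offspring=[2], Z_4=2
gen 4: Z_4=2, draws=[3, 2], offspring=[1, 1], Z_5=2
gen 5: Z_5=2, draws=[5, 5], offspring=[1, 1], Z_6=2

no


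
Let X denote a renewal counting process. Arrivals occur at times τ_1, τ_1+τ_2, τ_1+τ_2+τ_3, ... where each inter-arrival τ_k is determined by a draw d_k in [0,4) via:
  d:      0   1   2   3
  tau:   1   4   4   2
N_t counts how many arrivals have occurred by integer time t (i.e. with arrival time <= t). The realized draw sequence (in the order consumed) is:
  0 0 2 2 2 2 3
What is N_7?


draw d_1=0: τ_1=1, arrival time A_1=1
draw d_2=0: τ_2=1, arrival time A_2=2
draw d_3=2: τ_3=4, arrival time A_3=6
draw d_4=2: τ_4=4, arrival time A_4=10
draw d_5=2: τ_5=4, arrival time A_5=14
draw d_6=2: τ_6=4, arrival time A_6=18
draw d_7=3: τ_7=2, arrival time A_7=20
N_t over t=0..7: 0:0 1:1 2:2 3:2 4:2 5:2 6:3 7:3

3


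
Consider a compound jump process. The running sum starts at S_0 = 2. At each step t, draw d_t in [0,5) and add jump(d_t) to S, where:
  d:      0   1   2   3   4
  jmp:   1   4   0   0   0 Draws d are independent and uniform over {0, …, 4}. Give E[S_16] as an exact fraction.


18

Outcome values over d=0..4: [1, 4, 0, 0, 0]
Σy = 5, Σy² = 17, M = 5
μ = 5/5 = 1,  σ² = 17/5 − (1)² = 12/5
E[S_16] = 2 + 16·(1) = 18


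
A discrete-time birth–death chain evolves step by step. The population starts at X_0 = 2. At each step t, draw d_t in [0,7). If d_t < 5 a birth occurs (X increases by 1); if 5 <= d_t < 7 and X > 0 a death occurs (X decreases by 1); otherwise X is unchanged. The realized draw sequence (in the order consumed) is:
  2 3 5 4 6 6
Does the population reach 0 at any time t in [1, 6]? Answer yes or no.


t=0: X=2, d=2 → birth, X_1=3
t=1: X=3, d=3 → birth, X_2=4
t=2: X=4, d=5 → death, X_3=3
t=3: X=3, d=4 → birth, X_4=4
t=4: X=4, d=6 → death, X_5=3
t=5: X=3, d=6 → death, X_6=2

no


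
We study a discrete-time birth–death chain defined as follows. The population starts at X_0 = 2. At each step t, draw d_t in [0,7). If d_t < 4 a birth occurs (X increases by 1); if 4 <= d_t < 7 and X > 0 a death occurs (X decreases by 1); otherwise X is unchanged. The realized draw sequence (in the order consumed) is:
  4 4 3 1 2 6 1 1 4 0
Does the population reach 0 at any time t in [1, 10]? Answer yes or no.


t=0: X=2, d=4 → death, X_1=1
t=1: X=1, d=4 → death, X_2=0
t=2: X=0, d=3 → birth, X_3=1
t=3: X=1, d=1 → birth, X_4=2
t=4: X=2, d=2 → birth, X_5=3
t=5: X=3, d=6 → death, X_6=2
t=6: X=2, d=1 → birth, X_7=3
t=7: X=3, d=1 → birth, X_8=4
t=8: X=4, d=4 → death, X_9=3
t=9: X=3, d=0 → birth, X_10=4

yes


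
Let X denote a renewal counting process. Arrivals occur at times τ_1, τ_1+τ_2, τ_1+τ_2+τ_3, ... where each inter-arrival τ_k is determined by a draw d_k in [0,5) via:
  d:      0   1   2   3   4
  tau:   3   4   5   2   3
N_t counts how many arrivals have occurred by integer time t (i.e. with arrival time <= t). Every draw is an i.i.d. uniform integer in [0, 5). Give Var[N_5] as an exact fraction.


4/25

Inter-arrival values over d=0..4: [3, 4, 5, 2, 3]
Each d has probability 1/5, so the pmf of τ is: f(2) = 1/5, f(3) = 2/5, f(4) = 1/5, f(5) = 1/5
Let p_n(j) = P(N_n = j), with p_0 = [1]. Condition on τ_1: p_n(0) = P(τ > n), and for j >= 1, p_n(j) = Σ_{k<=n} f(k)·p_{n−k}(j−1)
p_1 = [1]  (j = 0)
p_2 = [4/5, 1/5]  (j = 0..1)
p_3 = [2/5, 3/5]  (j = 0..1)
p_4 = [1/5, 19/25, 1/25]  (j = 0..2)
p_5 = [0, 4/5, 1/5]  (j = 0..2)
E[N_5] = Σ j·p_5(j) = 6/5;  E[N_5²] = Σ j²·p_5(j) = 8/5
Var[N_5] = 8/5 − (6/5)² = 4/25


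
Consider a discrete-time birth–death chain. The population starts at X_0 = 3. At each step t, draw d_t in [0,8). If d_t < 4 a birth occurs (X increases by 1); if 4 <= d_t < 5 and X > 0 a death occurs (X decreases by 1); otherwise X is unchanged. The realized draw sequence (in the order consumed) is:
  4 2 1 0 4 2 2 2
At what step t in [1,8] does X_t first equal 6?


t=0: X=3, d=4 → death, X_1=2
t=1: X=2, d=2 → birth, X_2=3
t=2: X=3, d=1 → birth, X_3=4
t=3: X=4, d=0 → birth, X_4=5
t=4: X=5, d=4 → death, X_5=4
t=5: X=4, d=2 → birth, X_6=5
t=6: X=5, d=2 → birth, X_7=6
t=7: X=6, d=2 → birth, X_8=7

7


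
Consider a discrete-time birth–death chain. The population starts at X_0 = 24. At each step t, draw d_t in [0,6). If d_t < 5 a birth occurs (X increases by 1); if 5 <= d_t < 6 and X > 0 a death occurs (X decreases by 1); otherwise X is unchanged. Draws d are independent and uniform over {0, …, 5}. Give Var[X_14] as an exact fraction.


70/9

X can drop by at most 1 per step and X_0 = 24 > T = 14, so X_t >= 24 − t >= 10 > 0 for every t <= 14: the floor at 0 (the 'and X > 0' condition) never binds. Hence X_14 = X_0 + Σ_{t<14} Y_t with i.i.d. increments Y_t = y(d_t) ∈ {+1, −1, 0}.
Outcome values over d=0..5: [1, 1, 1, 1, 1, -1]
Σy = 4, Σy² = 6, M = 6
μ = 4/6 = 2/3,  σ² = 6/6 − (2/3)² = 5/9
Independent increments: Var[X_14] = 14·σ² = 14·(5/9) = 70/9


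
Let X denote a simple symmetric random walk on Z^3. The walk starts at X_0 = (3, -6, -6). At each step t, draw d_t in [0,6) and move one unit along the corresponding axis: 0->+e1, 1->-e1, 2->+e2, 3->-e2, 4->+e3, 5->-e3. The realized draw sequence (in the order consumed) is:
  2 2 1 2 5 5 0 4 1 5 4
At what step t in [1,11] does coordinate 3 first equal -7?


t=0: X=(3, -6, -6), d=2 → +e2, X_1=(3, -5, -6)
t=1: X=(3, -5, -6), d=2 → +e2, X_2=(3, -4, -6)
t=2: X=(3, -4, -6), d=1 → -e1, X_3=(2, -4, -6)
t=3: X=(2, -4, -6), d=2 → +e2, X_4=(2, -3, -6)
t=4: X=(2, -3, -6), d=5 → -e3, X_5=(2, -3, -7)
t=5: X=(2, -3, -7), d=5 → -e3, X_6=(2, -3, -8)
t=6: X=(2, -3, -8), d=0 → +e1, X_7=(3, -3, -8)
t=7: X=(3, -3, -8), d=4 → +e3, X_8=(3, -3, -7)
t=8: X=(3, -3, -7), d=1 → -e1, X_9=(2, -3, -7)
t=9: X=(2, -3, -7), d=5 → -e3, X_10=(2, -3, -8)
t=10: X=(2, -3, -8), d=4 → +e3, X_11=(2, -3, -7)

5


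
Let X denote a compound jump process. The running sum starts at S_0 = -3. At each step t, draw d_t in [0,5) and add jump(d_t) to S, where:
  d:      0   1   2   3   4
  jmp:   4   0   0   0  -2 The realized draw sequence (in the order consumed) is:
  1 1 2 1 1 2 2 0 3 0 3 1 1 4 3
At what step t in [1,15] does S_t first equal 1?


t=0: S=-3, d=1, jump=0, S_1=-3
t=1: S=-3, d=1, jump=0, S_2=-3
t=2: S=-3, d=2, jump=0, S_3=-3
t=3: S=-3, d=1, jump=0, S_4=-3
t=4: S=-3, d=1, jump=0, S_5=-3
t=5: S=-3, d=2, jump=0, S_6=-3
t=6: S=-3, d=2, jump=0, S_7=-3
t=7: S=-3, d=0, jump=4, S_8=1
t=8: S=1, d=3, jump=0, S_9=1
t=9: S=1, d=0, jump=4, S_10=5
t=10: S=5, d=3, jump=0, S_11=5
t=11: S=5, d=1, jump=0, S_12=5
t=12: S=5, d=1, jump=0, S_13=5
t=13: S=5, d=4, jump=-2, S_14=3
t=14: S=3, d=3, jump=0, S_15=3

8


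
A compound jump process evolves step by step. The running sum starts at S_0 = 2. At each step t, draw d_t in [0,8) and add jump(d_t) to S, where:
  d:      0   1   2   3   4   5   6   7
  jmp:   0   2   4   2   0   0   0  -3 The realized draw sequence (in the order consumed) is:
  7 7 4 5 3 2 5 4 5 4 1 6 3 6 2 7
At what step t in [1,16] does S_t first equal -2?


5

t=0: S=2, d=7, jump=-3, S_1=-1
t=1: S=-1, d=7, jump=-3, S_2=-4
t=2: S=-4, d=4, jump=0, S_3=-4
t=3: S=-4, d=5, jump=0, S_4=-4
t=4: S=-4, d=3, jump=2, S_5=-2
t=5: S=-2, d=2, jump=4, S_6=2
t=6: S=2, d=5, jump=0, S_7=2
t=7: S=2, d=4, jump=0, S_8=2
t=8: S=2, d=5, jump=0, S_9=2
t=9: S=2, d=4, jump=0, S_10=2
t=10: S=2, d=1, jump=2, S_11=4
t=11: S=4, d=6, jump=0, S_12=4
t=12: S=4, d=3, jump=2, S_13=6
t=13: S=6, d=6, jump=0, S_14=6
t=14: S=6, d=2, jump=4, S_15=10
t=15: S=10, d=7, jump=-3, S_16=7


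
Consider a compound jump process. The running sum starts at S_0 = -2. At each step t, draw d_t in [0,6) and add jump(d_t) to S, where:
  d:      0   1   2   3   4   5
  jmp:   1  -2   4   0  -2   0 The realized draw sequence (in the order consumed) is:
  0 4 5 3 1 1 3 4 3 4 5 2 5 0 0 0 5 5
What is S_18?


t=0: S=-2, d=0, jump=1, S_1=-1
t=1: S=-1, d=4, jump=-2, S_2=-3
t=2: S=-3, d=5, jump=0, S_3=-3
t=3: S=-3, d=3, jump=0, S_4=-3
t=4: S=-3, d=1, jump=-2, S_5=-5
t=5: S=-5, d=1, jump=-2, S_6=-7
t=6: S=-7, d=3, jump=0, S_7=-7
t=7: S=-7, d=4, jump=-2, S_8=-9
t=8: S=-9, d=3, jump=0, S_9=-9
t=9: S=-9, d=4, jump=-2, S_10=-11
t=10: S=-11, d=5, jump=0, S_11=-11
t=11: S=-11, d=2, jump=4, S_12=-7
t=12: S=-7, d=5, jump=0, S_13=-7
t=13: S=-7, d=0, jump=1, S_14=-6
t=14: S=-6, d=0, jump=1, S_15=-5
t=15: S=-5, d=0, jump=1, S_16=-4
t=16: S=-4, d=5, jump=0, S_17=-4
t=17: S=-4, d=5, jump=0, S_18=-4

-4


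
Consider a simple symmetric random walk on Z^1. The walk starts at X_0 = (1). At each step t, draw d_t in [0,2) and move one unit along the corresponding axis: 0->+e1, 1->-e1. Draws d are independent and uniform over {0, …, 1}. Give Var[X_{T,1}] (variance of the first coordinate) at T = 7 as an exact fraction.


Outcome values over d=0..1: [1, -1]
Σy = 0, Σy² = 2, M = 2
μ = 0/2 = 0,  σ² = 2/2 − (0)² = 1
Independent increments: Var[X_7] = 7·σ² = 7·(1) = 7

7


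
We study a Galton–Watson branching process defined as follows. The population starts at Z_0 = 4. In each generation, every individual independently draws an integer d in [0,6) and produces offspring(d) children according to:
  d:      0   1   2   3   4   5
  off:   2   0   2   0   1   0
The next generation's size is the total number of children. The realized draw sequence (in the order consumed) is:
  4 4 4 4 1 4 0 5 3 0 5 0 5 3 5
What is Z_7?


0

gen 0: Z_0=4, draws=[4, 4, 4, 4], offspring=[1, 1, 1, 1], Z_1=4
gen 1: Z_1=4, draws=[1, 4, 0, 5], offspring=[0, 1, 2, 0], Z_2=3
gen 2: Z_2=3, draws=[3, 0, 5], offspring=[0, 2, 0], Z_3=2
gen 3: Z_3=2, draws=[0, 5], offspring=[2, 0], Z_4=2
gen 4: Z_4=2, draws=[3, 5], offspring=[0, 0], Z_5=0
gen 5: Z_5=0, draws=[], offspring=[], Z_6=0
gen 6: Z_6=0, draws=[], offspring=[], Z_7=0


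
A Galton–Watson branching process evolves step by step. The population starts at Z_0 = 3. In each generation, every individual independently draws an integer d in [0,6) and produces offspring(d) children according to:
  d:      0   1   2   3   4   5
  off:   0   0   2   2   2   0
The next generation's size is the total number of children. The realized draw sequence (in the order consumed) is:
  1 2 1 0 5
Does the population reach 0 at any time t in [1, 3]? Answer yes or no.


gen 0: Z_0=3, draws=[1, 2, 1], offspring=[0, 2, 0], Z_1=2
gen 1: Z_1=2, draws=[0, 5], offspring=[0, 0], Z_2=0
gen 2: Z_2=0, draws=[], offspring=[], Z_3=0

yes


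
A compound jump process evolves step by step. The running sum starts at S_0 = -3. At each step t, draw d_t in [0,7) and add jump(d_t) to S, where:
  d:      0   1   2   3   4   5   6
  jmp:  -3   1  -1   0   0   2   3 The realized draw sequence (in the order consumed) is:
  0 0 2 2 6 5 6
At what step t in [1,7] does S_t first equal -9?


2

t=0: S=-3, d=0, jump=-3, S_1=-6
t=1: S=-6, d=0, jump=-3, S_2=-9
t=2: S=-9, d=2, jump=-1, S_3=-10
t=3: S=-10, d=2, jump=-1, S_4=-11
t=4: S=-11, d=6, jump=3, S_5=-8
t=5: S=-8, d=5, jump=2, S_6=-6
t=6: S=-6, d=6, jump=3, S_7=-3


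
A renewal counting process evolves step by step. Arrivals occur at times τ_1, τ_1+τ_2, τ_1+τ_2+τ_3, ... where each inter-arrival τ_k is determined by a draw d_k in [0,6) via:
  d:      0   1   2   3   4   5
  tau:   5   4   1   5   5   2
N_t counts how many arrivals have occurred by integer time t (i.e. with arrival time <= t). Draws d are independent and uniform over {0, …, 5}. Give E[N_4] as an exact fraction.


817/1296

Inter-arrival values over d=0..5: [5, 4, 1, 5, 5, 2]
Each d has probability 1/6, so the pmf of τ is: f(1) = 1/6, f(2) = 1/6, f(4) = 1/6, f(5) = 1/2
Renewal equation for m(n) = E[N_n]: condition on τ_1 = k (if k <= n, one arrival plus a fresh copy on the remaining n−k steps): m(n) = F(n) + Σ_{k<=n} f(k)·m(n−k), where F(n) = P(τ <= n) and m(0) = 0
m(1) = F(1) = 1/6
m(2) = F(2) + f(1)·m(1) = 1/3 + 1/6·1/6 = 13/36
m(3) = F(3) + f(1)·m(2) + f(2)·m(1) = 1/3 + 1/6·13/36 + 1/6·1/6 = 91/216
m(4) = F(4) + f(1)·m(3) + f(2)·m(2) = 1/2 + 1/6·91/216 + 1/6·13/36 = 817/1296
E[N_4] = m(4) = 817/1296


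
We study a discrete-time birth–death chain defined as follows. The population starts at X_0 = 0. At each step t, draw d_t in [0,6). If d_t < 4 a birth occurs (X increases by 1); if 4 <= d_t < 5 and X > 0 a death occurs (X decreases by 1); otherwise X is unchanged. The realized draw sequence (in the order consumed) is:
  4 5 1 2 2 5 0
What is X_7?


4

t=0: X=0, d=4 → hold, X_1=0
t=1: X=0, d=5 → hold, X_2=0
t=2: X=0, d=1 → birth, X_3=1
t=3: X=1, d=2 → birth, X_4=2
t=4: X=2, d=2 → birth, X_5=3
t=5: X=3, d=5 → hold, X_6=3
t=6: X=3, d=0 → birth, X_7=4


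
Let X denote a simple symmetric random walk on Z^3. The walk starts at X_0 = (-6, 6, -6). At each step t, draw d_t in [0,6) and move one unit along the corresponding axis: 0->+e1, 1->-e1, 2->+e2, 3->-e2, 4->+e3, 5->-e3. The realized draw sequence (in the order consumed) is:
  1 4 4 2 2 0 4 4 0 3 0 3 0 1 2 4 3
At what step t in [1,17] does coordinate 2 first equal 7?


4

t=0: X=(-6, 6, -6), d=1 → -e1, X_1=(-7, 6, -6)
t=1: X=(-7, 6, -6), d=4 → +e3, X_2=(-7, 6, -5)
t=2: X=(-7, 6, -5), d=4 → +e3, X_3=(-7, 6, -4)
t=3: X=(-7, 6, -4), d=2 → +e2, X_4=(-7, 7, -4)
t=4: X=(-7, 7, -4), d=2 → +e2, X_5=(-7, 8, -4)
t=5: X=(-7, 8, -4), d=0 → +e1, X_6=(-6, 8, -4)
t=6: X=(-6, 8, -4), d=4 → +e3, X_7=(-6, 8, -3)
t=7: X=(-6, 8, -3), d=4 → +e3, X_8=(-6, 8, -2)
t=8: X=(-6, 8, -2), d=0 → +e1, X_9=(-5, 8, -2)
t=9: X=(-5, 8, -2), d=3 → -e2, X_10=(-5, 7, -2)
t=10: X=(-5, 7, -2), d=0 → +e1, X_11=(-4, 7, -2)
t=11: X=(-4, 7, -2), d=3 → -e2, X_12=(-4, 6, -2)
t=12: X=(-4, 6, -2), d=0 → +e1, X_13=(-3, 6, -2)
t=13: X=(-3, 6, -2), d=1 → -e1, X_14=(-4, 6, -2)
t=14: X=(-4, 6, -2), d=2 → +e2, X_15=(-4, 7, -2)
t=15: X=(-4, 7, -2), d=4 → +e3, X_16=(-4, 7, -1)
t=16: X=(-4, 7, -1), d=3 → -e2, X_17=(-4, 6, -1)


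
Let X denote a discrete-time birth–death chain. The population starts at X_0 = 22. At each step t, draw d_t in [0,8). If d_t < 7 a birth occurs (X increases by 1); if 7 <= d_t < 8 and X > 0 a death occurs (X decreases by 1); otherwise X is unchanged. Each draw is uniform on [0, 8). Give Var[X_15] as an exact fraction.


105/16

X can drop by at most 1 per step and X_0 = 22 > T = 15, so X_t >= 22 − t >= 7 > 0 for every t <= 15: the floor at 0 (the 'and X > 0' condition) never binds. Hence X_15 = X_0 + Σ_{t<15} Y_t with i.i.d. increments Y_t = y(d_t) ∈ {+1, −1, 0}.
Outcome values over d=0..7: [1, 1, 1, 1, 1, 1, 1, -1]
Σy = 6, Σy² = 8, M = 8
μ = 6/8 = 3/4,  σ² = 8/8 − (3/4)² = 7/16
Independent increments: Var[X_15] = 15·σ² = 15·(7/16) = 105/16


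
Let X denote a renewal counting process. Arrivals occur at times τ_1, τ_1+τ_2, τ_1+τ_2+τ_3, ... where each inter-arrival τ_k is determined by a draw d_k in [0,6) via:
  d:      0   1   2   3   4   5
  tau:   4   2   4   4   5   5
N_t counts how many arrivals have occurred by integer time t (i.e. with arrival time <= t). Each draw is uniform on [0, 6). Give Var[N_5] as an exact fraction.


Inter-arrival values over d=0..5: [4, 2, 4, 4, 5, 5]
Each d has probability 1/6, so the pmf of τ is: f(2) = 1/6, f(4) = 1/2, f(5) = 1/3
Let p_n(j) = P(N_n = j), with p_0 = [1]. Condition on τ_1: p_n(0) = P(τ > n), and for j >= 1, p_n(j) = Σ_{k<=n} f(k)·p_{n−k}(j−1)
p_1 = [1]  (j = 0)
p_2 = [5/6, 1/6]  (j = 0..1)
p_3 = [5/6, 1/6]  (j = 0..1)
p_4 = [1/3, 23/36, 1/36]  (j = 0..2)
p_5 = [0, 35/36, 1/36]  (j = 0..2)
E[N_5] = Σ j·p_5(j) = 37/36;  E[N_5²] = Σ j²·p_5(j) = 13/12
Var[N_5] = 13/12 − (37/36)² = 35/1296

35/1296


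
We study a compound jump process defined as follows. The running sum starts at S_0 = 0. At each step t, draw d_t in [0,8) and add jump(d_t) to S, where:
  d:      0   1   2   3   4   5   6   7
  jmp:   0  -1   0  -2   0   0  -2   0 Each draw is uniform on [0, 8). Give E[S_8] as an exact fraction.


-5

Outcome values over d=0..7: [0, -1, 0, -2, 0, 0, -2, 0]
Σy = -5, Σy² = 9, M = 8
μ = -5/8 = -5/8,  σ² = 9/8 − (-5/8)² = 47/64
E[S_8] = 0 + 8·(-5/8) = -5


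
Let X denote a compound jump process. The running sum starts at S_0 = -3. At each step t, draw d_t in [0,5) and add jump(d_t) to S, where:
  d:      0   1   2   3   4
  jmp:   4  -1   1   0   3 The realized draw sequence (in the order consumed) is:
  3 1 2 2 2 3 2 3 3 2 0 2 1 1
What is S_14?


t=0: S=-3, d=3, jump=0, S_1=-3
t=1: S=-3, d=1, jump=-1, S_2=-4
t=2: S=-4, d=2, jump=1, S_3=-3
t=3: S=-3, d=2, jump=1, S_4=-2
t=4: S=-2, d=2, jump=1, S_5=-1
t=5: S=-1, d=3, jump=0, S_6=-1
t=6: S=-1, d=2, jump=1, S_7=0
t=7: S=0, d=3, jump=0, S_8=0
t=8: S=0, d=3, jump=0, S_9=0
t=9: S=0, d=2, jump=1, S_10=1
t=10: S=1, d=0, jump=4, S_11=5
t=11: S=5, d=2, jump=1, S_12=6
t=12: S=6, d=1, jump=-1, S_13=5
t=13: S=5, d=1, jump=-1, S_14=4

4


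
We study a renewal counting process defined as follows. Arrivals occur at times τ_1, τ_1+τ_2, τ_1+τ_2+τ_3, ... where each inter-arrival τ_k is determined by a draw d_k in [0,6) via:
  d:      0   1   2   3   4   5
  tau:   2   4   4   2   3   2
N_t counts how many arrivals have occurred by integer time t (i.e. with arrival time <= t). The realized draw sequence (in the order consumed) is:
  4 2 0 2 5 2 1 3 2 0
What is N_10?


draw d_1=4: τ_1=3, arrival time A_1=3
draw d_2=2: τ_2=4, arrival time A_2=7
draw d_3=0: τ_3=2, arrival time A_3=9
draw d_4=2: τ_4=4, arrival time A_4=13
draw d_5=5: τ_5=2, arrival time A_5=15
draw d_6=2: τ_6=4, arrival time A_6=19
draw d_7=1: τ_7=4, arrival time A_7=23
draw d_8=3: τ_8=2, arrival time A_8=25
draw d_9=2: τ_9=4, arrival time A_9=29
draw d_10=0: τ_10=2, arrival time A_10=31
N_t over t=0..10: 0:0 1:0 2:0 3:1 4:1 5:1 6:1 7:2 8:2 9:3 10:3

3
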